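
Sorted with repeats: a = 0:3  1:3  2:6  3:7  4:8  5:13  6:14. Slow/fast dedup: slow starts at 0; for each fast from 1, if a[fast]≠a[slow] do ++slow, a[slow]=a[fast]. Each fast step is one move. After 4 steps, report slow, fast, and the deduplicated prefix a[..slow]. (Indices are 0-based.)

slow=3, fast=5, prefix=[3, 6, 7, 8]

slow=0 fast=1: a[fast]=3=a[slow] dup, fast++
slow=0 fast=2: a[fast]=6≠a[slow]=3 write a[1]=6, slow++,fast++
slow=1 fast=3: a[fast]=7≠a[slow]=6 write a[2]=7, slow++,fast++
slow=2 fast=4: a[fast]=8≠a[slow]=7 write a[3]=8, slow++,fast++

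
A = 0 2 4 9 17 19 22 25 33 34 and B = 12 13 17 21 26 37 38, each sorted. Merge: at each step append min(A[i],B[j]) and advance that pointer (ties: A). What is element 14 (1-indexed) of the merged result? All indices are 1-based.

[i=1,j=1] A[i]=0<=B[j]=12 take 0 → i++
[i=2,j=1] A[i]=2<=B[j]=12 take 2 → i++
[i=3,j=1] A[i]=4<=B[j]=12 take 4 → i++
[i=4,j=1] A[i]=9<=B[j]=12 take 9 → i++
[i=5,j=1] A[i]=17>B[j]=12 take 12 → j++
[i=5,j=2] A[i]=17>B[j]=13 take 13 → j++
[i=5,j=3] A[i]=17<=B[j]=17 take 17 → i++
[i=6,j=3] A[i]=19>B[j]=17 take 17 → j++
[i=6,j=4] A[i]=19<=B[j]=21 take 19 → i++
[i=7,j=4] A[i]=22>B[j]=21 take 21 → j++
[i=7,j=5] A[i]=22<=B[j]=26 take 22 → i++
[i=8,j=5] A[i]=25<=B[j]=26 take 25 → i++
[i=9,j=5] A[i]=33>B[j]=26 take 26 → j++
[i=9,j=6] A[i]=33<=B[j]=37 take 33 → i++
[i=10,j=6] A[i]=34<=B[j]=37 take 34 → i++
[i=11,j=6] A done, take B[j]=37 → j++
[i=11,j=7] A done, take B[j]=38 → j++

merged[14] = 33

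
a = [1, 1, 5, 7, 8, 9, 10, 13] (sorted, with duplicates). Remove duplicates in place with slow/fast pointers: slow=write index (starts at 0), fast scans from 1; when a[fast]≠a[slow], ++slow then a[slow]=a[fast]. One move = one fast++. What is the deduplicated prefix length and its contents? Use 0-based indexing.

length 7; prefix = [1, 5, 7, 8, 9, 10, 13]

(s=0,f=1) a[fast]=1=a[slow] dup → fast++
(s=0,f=2) a[fast]=5≠a[slow]=1 write a[1]=5 → slow++,fast++
(s=1,f=3) a[fast]=7≠a[slow]=5 write a[2]=7 → slow++,fast++
(s=2,f=4) a[fast]=8≠a[slow]=7 write a[3]=8 → slow++,fast++
(s=3,f=5) a[fast]=9≠a[slow]=8 write a[4]=9 → slow++,fast++
(s=4,f=6) a[fast]=10≠a[slow]=9 write a[5]=10 → slow++,fast++
(s=5,f=7) a[fast]=13≠a[slow]=10 write a[6]=13 → slow++,fast++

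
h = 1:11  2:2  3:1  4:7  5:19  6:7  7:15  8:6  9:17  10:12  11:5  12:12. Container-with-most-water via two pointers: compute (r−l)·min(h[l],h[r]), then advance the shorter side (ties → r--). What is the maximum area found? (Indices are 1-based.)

[1,12] min(11,12)*11=121 best=121 * → l++
[2,12] min(2,12)*10=20 best=121 → l++
[3,12] min(1,12)*9=9 best=121 → l++
[4,12] min(7,12)*8=56 best=121 → l++
[5,12] min(19,12)*7=84 best=121 → r--
[5,11] min(19,5)*6=30 best=121 → r--
[5,10] min(19,12)*5=60 best=121 → r--
[5,9] min(19,17)*4=68 best=121 → r--
[5,8] min(19,6)*3=18 best=121 → r--
[5,7] min(19,15)*2=30 best=121 → r--
[5,6] min(19,7)*1=7 best=121 → r--

max area = 121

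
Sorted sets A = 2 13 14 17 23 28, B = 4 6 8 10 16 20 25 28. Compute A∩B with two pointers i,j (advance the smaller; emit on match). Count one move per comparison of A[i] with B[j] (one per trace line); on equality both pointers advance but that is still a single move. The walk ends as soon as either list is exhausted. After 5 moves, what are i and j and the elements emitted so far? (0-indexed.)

i=1, j=4, emitted=[]

i=0 j=0: 2<4, i++
i=1 j=0: 13>4, j++
i=1 j=1: 13>6, j++
i=1 j=2: 13>8, j++
i=1 j=3: 13>10, j++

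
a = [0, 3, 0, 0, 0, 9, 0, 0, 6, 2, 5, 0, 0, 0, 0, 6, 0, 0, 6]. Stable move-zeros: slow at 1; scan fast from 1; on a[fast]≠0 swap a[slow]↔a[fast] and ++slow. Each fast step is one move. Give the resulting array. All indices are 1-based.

slow=1 fast=1: a[fast]=0, fast++
slow=1 fast=2: a[fast]=3≠0 swap→a[1]=3, slow++,fast++
slow=2 fast=3: a[fast]=0, fast++
slow=2 fast=4: a[fast]=0, fast++
slow=2 fast=5: a[fast]=0, fast++
slow=2 fast=6: a[fast]=9≠0 swap→a[2]=9, slow++,fast++
slow=3 fast=7: a[fast]=0, fast++
slow=3 fast=8: a[fast]=0, fast++
slow=3 fast=9: a[fast]=6≠0 swap→a[3]=6, slow++,fast++
slow=4 fast=10: a[fast]=2≠0 swap→a[4]=2, slow++,fast++
slow=5 fast=11: a[fast]=5≠0 swap→a[5]=5, slow++,fast++
slow=6 fast=12: a[fast]=0, fast++
slow=6 fast=13: a[fast]=0, fast++
slow=6 fast=14: a[fast]=0, fast++
slow=6 fast=15: a[fast]=0, fast++
slow=6 fast=16: a[fast]=6≠0 swap→a[6]=6, slow++,fast++
slow=7 fast=17: a[fast]=0, fast++
slow=7 fast=18: a[fast]=0, fast++
slow=7 fast=19: a[fast]=6≠0 swap→a[7]=6, slow++,fast++

[3, 9, 6, 2, 5, 6, 6, 0, 0, 0, 0, 0, 0, 0, 0, 0, 0, 0, 0]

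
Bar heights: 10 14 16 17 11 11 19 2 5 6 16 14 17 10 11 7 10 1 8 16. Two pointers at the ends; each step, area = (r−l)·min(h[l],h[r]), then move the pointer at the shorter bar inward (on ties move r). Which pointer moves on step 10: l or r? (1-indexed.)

[1,20] min(10,16)*19=190 best=190 * → l++
[2,20] min(14,16)*18=252 best=252 * → l++
[3,20] min(16,16)*17=272 best=272 * → r--
[3,19] min(16,8)*16=128 best=272 → r--
[3,18] min(16,1)*15=15 best=272 → r--
[3,17] min(16,10)*14=140 best=272 → r--
[3,16] min(16,7)*13=91 best=272 → r--
[3,15] min(16,11)*12=132 best=272 → r--
[3,14] min(16,10)*11=110 best=272 → r--
[3,13] min(16,17)*10=160 best=272 → l++

l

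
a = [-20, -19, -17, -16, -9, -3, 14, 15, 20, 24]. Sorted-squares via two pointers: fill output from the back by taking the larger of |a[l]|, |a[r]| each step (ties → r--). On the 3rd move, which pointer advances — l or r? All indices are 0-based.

l=0 r=9: |-20|<=|24| out[9]=576, r--
l=0 r=8: |-20|<=|20| out[8]=400, r--
l=0 r=7: |-20|>|15| out[7]=400, l++

l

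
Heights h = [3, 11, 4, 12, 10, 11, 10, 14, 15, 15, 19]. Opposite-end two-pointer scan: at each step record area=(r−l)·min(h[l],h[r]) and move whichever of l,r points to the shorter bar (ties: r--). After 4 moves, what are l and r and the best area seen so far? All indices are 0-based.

[0,10] min(3,19)*10=30 best=30 * → l++
[1,10] min(11,19)*9=99 best=99 * → l++
[2,10] min(4,19)*8=32 best=99 → l++
[3,10] min(12,19)*7=84 best=99 → l++

l=4, r=10, best area=99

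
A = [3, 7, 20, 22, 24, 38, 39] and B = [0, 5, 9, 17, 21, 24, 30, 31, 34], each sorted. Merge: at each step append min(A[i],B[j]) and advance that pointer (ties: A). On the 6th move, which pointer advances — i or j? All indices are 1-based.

j

i=1 j=1: A[i]=3>B[j]=0 take 0, j++
i=1 j=2: A[i]=3<=B[j]=5 take 3, i++
i=2 j=2: A[i]=7>B[j]=5 take 5, j++
i=2 j=3: A[i]=7<=B[j]=9 take 7, i++
i=3 j=3: A[i]=20>B[j]=9 take 9, j++
i=3 j=4: A[i]=20>B[j]=17 take 17, j++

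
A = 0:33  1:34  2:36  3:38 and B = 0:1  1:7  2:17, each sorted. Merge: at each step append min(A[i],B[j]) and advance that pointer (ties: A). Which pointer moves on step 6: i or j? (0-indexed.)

i=0 j=0: A[i]=33>B[j]=1 take 1, j++
i=0 j=1: A[i]=33>B[j]=7 take 7, j++
i=0 j=2: A[i]=33>B[j]=17 take 17, j++
i=0 j=3: B done, take A[i]=33, i++
i=1 j=3: B done, take A[i]=34, i++
i=2 j=3: B done, take A[i]=36, i++

i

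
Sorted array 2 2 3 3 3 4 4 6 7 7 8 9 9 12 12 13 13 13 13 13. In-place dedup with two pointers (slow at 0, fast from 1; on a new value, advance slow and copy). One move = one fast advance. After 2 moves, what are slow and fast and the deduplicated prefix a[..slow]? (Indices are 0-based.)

slow=0 fast=1: a[fast]=2=a[slow] dup, fast++
slow=0 fast=2: a[fast]=3≠a[slow]=2 write a[1]=3, slow++,fast++

slow=1, fast=3, prefix=[2, 3]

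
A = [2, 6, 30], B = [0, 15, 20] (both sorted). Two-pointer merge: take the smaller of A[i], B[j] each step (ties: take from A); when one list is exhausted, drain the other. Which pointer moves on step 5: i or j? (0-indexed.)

[i=0,j=0] A[i]=2>B[j]=0 take 0 → j++
[i=0,j=1] A[i]=2<=B[j]=15 take 2 → i++
[i=1,j=1] A[i]=6<=B[j]=15 take 6 → i++
[i=2,j=1] A[i]=30>B[j]=15 take 15 → j++
[i=2,j=2] A[i]=30>B[j]=20 take 20 → j++

j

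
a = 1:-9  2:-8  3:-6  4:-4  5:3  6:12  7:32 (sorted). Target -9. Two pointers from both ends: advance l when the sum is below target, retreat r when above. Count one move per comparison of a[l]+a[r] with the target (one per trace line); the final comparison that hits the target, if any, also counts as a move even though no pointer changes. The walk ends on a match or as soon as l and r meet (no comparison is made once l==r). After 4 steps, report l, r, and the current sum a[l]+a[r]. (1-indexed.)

[1,7] -9+32=23 >-9 → r--
[1,6] -9+12=3 >-9 → r--
[1,5] -9+3=-6 >-9 → r--
[1,4] -9+-4=-13 <-9 → l++

l=2, r=4, sum=-12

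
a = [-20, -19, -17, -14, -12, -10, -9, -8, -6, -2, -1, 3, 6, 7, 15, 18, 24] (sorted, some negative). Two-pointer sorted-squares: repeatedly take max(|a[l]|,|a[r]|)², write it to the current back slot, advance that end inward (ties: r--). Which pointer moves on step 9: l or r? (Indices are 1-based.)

l=1 r=17: |-20|<=|24| out[17]=576, r--
l=1 r=16: |-20|>|18| out[16]=400, l++
l=2 r=16: |-19|>|18| out[15]=361, l++
l=3 r=16: |-17|<=|18| out[14]=324, r--
l=3 r=15: |-17|>|15| out[13]=289, l++
l=4 r=15: |-14|<=|15| out[12]=225, r--
l=4 r=14: |-14|>|7| out[11]=196, l++
l=5 r=14: |-12|>|7| out[10]=144, l++
l=6 r=14: |-10|>|7| out[9]=100, l++

l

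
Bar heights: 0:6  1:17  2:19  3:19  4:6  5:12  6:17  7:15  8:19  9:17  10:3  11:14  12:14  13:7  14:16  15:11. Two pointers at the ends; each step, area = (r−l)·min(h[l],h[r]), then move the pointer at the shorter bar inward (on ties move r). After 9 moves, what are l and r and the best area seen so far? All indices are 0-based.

l=2, r=8, best area=208

[0,15] min(6,11)*15=90 best=90 * → l++
[1,15] min(17,11)*14=154 best=154 * → r--
[1,14] min(17,16)*13=208 best=208 * → r--
[1,13] min(17,7)*12=84 best=208 → r--
[1,12] min(17,14)*11=154 best=208 → r--
[1,11] min(17,14)*10=140 best=208 → r--
[1,10] min(17,3)*9=27 best=208 → r--
[1,9] min(17,17)*8=136 best=208 → r--
[1,8] min(17,19)*7=119 best=208 → l++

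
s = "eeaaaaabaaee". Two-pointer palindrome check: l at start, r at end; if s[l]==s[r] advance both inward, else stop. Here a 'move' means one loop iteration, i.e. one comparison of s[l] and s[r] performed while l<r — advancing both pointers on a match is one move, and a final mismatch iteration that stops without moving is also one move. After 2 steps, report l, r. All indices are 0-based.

[0,11] 'e'=='e' → l++,r--
[1,10] 'e'=='e' → l++,r--

l=2, r=9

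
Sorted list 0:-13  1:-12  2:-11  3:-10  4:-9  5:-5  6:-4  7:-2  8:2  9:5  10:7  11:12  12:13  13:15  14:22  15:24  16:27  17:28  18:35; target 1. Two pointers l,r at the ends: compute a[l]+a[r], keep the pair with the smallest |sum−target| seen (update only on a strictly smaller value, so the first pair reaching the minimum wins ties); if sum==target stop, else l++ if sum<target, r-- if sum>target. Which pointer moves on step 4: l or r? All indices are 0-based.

r

[0,18] -13+35=22 d=21 * → r--
[0,17] -13+28=15 d=14 * → r--
[0,16] -13+27=14 d=13 * → r--
[0,15] -13+24=11 d=10 * → r--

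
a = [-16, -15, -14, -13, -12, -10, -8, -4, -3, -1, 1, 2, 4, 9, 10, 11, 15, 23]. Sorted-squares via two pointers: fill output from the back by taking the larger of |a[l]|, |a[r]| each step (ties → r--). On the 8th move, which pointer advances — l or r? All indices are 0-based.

[0,17] |-16|<=|23| out[17]=529 → r--
[0,16] |-16|>|15| out[16]=256 → l++
[1,16] |-15|<=|15| out[15]=225 → r--
[1,15] |-15|>|11| out[14]=225 → l++
[2,15] |-14|>|11| out[13]=196 → l++
[3,15] |-13|>|11| out[12]=169 → l++
[4,15] |-12|>|11| out[11]=144 → l++
[5,15] |-10|<=|11| out[10]=121 → r--

r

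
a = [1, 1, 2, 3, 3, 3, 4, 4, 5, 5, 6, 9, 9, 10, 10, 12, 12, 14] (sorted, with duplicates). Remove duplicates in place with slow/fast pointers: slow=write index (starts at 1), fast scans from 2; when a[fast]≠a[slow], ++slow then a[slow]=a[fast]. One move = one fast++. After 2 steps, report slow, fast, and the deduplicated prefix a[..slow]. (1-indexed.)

(s=1,f=2) a[fast]=1=a[slow] dup → fast++
(s=1,f=3) a[fast]=2≠a[slow]=1 write a[2]=2 → slow++,fast++

slow=2, fast=4, prefix=[1, 2]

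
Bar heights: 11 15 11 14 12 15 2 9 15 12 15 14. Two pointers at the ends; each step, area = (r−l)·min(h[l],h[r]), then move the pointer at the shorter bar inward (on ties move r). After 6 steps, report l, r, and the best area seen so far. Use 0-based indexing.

l=1, r=6, best area=140

[0,11] min(11,14)*11=121 best=121 * → l++
[1,11] min(15,14)*10=140 best=140 * → r--
[1,10] min(15,15)*9=135 best=140 → r--
[1,9] min(15,12)*8=96 best=140 → r--
[1,8] min(15,15)*7=105 best=140 → r--
[1,7] min(15,9)*6=54 best=140 → r--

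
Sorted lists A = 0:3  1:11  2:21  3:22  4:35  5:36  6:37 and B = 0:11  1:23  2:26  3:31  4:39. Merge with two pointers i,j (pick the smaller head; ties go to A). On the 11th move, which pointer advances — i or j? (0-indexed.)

[i=0,j=0] A[i]=3<=B[j]=11 take 3 → i++
[i=1,j=0] A[i]=11<=B[j]=11 take 11 → i++
[i=2,j=0] A[i]=21>B[j]=11 take 11 → j++
[i=2,j=1] A[i]=21<=B[j]=23 take 21 → i++
[i=3,j=1] A[i]=22<=B[j]=23 take 22 → i++
[i=4,j=1] A[i]=35>B[j]=23 take 23 → j++
[i=4,j=2] A[i]=35>B[j]=26 take 26 → j++
[i=4,j=3] A[i]=35>B[j]=31 take 31 → j++
[i=4,j=4] A[i]=35<=B[j]=39 take 35 → i++
[i=5,j=4] A[i]=36<=B[j]=39 take 36 → i++
[i=6,j=4] A[i]=37<=B[j]=39 take 37 → i++

i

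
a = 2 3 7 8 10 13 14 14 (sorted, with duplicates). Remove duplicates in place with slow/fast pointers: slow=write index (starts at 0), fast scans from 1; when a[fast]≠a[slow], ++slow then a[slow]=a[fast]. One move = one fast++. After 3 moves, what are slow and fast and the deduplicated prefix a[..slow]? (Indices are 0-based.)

slow=0 fast=1: a[fast]=3≠a[slow]=2 write a[1]=3, slow++,fast++
slow=1 fast=2: a[fast]=7≠a[slow]=3 write a[2]=7, slow++,fast++
slow=2 fast=3: a[fast]=8≠a[slow]=7 write a[3]=8, slow++,fast++

slow=3, fast=4, prefix=[2, 3, 7, 8]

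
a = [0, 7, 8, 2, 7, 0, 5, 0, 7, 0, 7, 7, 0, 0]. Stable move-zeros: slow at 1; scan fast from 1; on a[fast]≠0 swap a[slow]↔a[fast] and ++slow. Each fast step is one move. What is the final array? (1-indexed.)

[7, 8, 2, 7, 5, 7, 7, 7, 0, 0, 0, 0, 0, 0]

slow=1 fast=1: a[fast]=0, fast++
slow=1 fast=2: a[fast]=7≠0 swap→a[1]=7, slow++,fast++
slow=2 fast=3: a[fast]=8≠0 swap→a[2]=8, slow++,fast++
slow=3 fast=4: a[fast]=2≠0 swap→a[3]=2, slow++,fast++
slow=4 fast=5: a[fast]=7≠0 swap→a[4]=7, slow++,fast++
slow=5 fast=6: a[fast]=0, fast++
slow=5 fast=7: a[fast]=5≠0 swap→a[5]=5, slow++,fast++
slow=6 fast=8: a[fast]=0, fast++
slow=6 fast=9: a[fast]=7≠0 swap→a[6]=7, slow++,fast++
slow=7 fast=10: a[fast]=0, fast++
slow=7 fast=11: a[fast]=7≠0 swap→a[7]=7, slow++,fast++
slow=8 fast=12: a[fast]=7≠0 swap→a[8]=7, slow++,fast++
slow=9 fast=13: a[fast]=0, fast++
slow=9 fast=14: a[fast]=0, fast++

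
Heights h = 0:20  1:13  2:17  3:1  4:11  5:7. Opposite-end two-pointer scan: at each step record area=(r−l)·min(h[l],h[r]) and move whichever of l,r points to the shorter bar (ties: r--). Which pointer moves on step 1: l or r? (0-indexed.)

r

[0,5] min(20,7)*5=35 best=35 * → r--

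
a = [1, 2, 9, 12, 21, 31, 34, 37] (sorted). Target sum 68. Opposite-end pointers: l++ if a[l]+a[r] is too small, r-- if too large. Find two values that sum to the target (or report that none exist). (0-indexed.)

l=0 r=7: 1+37=38 <68, l++
l=1 r=7: 2+37=39 <68, l++
l=2 r=7: 9+37=46 <68, l++
l=3 r=7: 12+37=49 <68, l++
l=4 r=7: 21+37=58 <68, l++
l=5 r=7: 31+37=68, found

(31, 37)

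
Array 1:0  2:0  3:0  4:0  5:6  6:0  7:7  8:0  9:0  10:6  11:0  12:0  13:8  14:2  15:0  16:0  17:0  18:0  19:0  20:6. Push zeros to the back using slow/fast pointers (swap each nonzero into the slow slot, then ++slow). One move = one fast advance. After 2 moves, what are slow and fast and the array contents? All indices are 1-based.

(s=1,f=1) a[fast]=0 → fast++
(s=1,f=2) a[fast]=0 → fast++

slow=1, fast=3, a=[0, 0, 0, 0, 6, 0, 7, 0, 0, 6, 0, 0, 8, 2, 0, 0, 0, 0, 0, 6]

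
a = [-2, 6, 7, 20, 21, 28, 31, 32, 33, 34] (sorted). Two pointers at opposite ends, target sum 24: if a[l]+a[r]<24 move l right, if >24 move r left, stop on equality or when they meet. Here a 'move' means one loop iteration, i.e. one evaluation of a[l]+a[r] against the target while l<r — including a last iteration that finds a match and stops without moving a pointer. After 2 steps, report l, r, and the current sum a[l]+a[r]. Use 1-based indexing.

l=1, r=8, sum=30

[1,10] -2+34=32 >24 → r--
[1,9] -2+33=31 >24 → r--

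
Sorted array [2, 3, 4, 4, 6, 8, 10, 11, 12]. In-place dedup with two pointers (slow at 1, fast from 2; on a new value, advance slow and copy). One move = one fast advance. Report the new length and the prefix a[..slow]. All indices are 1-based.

length 8; prefix = [2, 3, 4, 6, 8, 10, 11, 12]

slow=1 fast=2: a[fast]=3≠a[slow]=2 write a[2]=3, slow++,fast++
slow=2 fast=3: a[fast]=4≠a[slow]=3 write a[3]=4, slow++,fast++
slow=3 fast=4: a[fast]=4=a[slow] dup, fast++
slow=3 fast=5: a[fast]=6≠a[slow]=4 write a[4]=6, slow++,fast++
slow=4 fast=6: a[fast]=8≠a[slow]=6 write a[5]=8, slow++,fast++
slow=5 fast=7: a[fast]=10≠a[slow]=8 write a[6]=10, slow++,fast++
slow=6 fast=8: a[fast]=11≠a[slow]=10 write a[7]=11, slow++,fast++
slow=7 fast=9: a[fast]=12≠a[slow]=11 write a[8]=12, slow++,fast++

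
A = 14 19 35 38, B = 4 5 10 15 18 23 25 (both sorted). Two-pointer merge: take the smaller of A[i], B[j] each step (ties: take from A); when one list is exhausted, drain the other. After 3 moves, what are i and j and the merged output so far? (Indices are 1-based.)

i=1, j=4, merged so far=[4, 5, 10]

i=1 j=1: A[i]=14>B[j]=4 take 4, j++
i=1 j=2: A[i]=14>B[j]=5 take 5, j++
i=1 j=3: A[i]=14>B[j]=10 take 10, j++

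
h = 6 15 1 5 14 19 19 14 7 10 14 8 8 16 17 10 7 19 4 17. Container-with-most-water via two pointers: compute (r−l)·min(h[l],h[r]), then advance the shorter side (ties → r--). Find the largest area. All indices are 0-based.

l=0 r=19: min(6,17)*19=114 best=114 *, l++
l=1 r=19: min(15,17)*18=270 best=270 *, l++
l=2 r=19: min(1,17)*17=17 best=270, l++
l=3 r=19: min(5,17)*16=80 best=270, l++
l=4 r=19: min(14,17)*15=210 best=270, l++
l=5 r=19: min(19,17)*14=238 best=270, r--
l=5 r=18: min(19,4)*13=52 best=270, r--
l=5 r=17: min(19,19)*12=228 best=270, r--
l=5 r=16: min(19,7)*11=77 best=270, r--
l=5 r=15: min(19,10)*10=100 best=270, r--
l=5 r=14: min(19,17)*9=153 best=270, r--
l=5 r=13: min(19,16)*8=128 best=270, r--
l=5 r=12: min(19,8)*7=56 best=270, r--
l=5 r=11: min(19,8)*6=48 best=270, r--
l=5 r=10: min(19,14)*5=70 best=270, r--
l=5 r=9: min(19,10)*4=40 best=270, r--
l=5 r=8: min(19,7)*3=21 best=270, r--
l=5 r=7: min(19,14)*2=28 best=270, r--
l=5 r=6: min(19,19)*1=19 best=270, r--

max area = 270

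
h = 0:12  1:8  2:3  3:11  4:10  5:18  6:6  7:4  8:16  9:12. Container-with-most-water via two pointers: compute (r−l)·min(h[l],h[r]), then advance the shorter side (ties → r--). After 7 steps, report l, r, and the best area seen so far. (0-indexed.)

l=5, r=7, best area=108

[0,9] min(12,12)*9=108 best=108 * → r--
[0,8] min(12,16)*8=96 best=108 → l++
[1,8] min(8,16)*7=56 best=108 → l++
[2,8] min(3,16)*6=18 best=108 → l++
[3,8] min(11,16)*5=55 best=108 → l++
[4,8] min(10,16)*4=40 best=108 → l++
[5,8] min(18,16)*3=48 best=108 → r--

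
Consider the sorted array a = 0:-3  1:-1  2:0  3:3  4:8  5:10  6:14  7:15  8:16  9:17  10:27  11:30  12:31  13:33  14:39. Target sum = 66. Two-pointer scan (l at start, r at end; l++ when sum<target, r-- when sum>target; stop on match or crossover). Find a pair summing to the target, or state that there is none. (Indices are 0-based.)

l=0 r=14: -3+39=36 <66, l++
l=1 r=14: -1+39=38 <66, l++
l=2 r=14: 0+39=39 <66, l++
l=3 r=14: 3+39=42 <66, l++
l=4 r=14: 8+39=47 <66, l++
l=5 r=14: 10+39=49 <66, l++
l=6 r=14: 14+39=53 <66, l++
l=7 r=14: 15+39=54 <66, l++
l=8 r=14: 16+39=55 <66, l++
l=9 r=14: 17+39=56 <66, l++
l=10 r=14: 27+39=66, found

(27, 39)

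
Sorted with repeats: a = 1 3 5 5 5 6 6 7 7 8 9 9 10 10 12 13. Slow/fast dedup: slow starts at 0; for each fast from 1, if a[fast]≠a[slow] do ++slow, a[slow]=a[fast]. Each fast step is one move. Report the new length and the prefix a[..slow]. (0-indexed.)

slow=0 fast=1: a[fast]=3≠a[slow]=1 write a[1]=3, slow++,fast++
slow=1 fast=2: a[fast]=5≠a[slow]=3 write a[2]=5, slow++,fast++
slow=2 fast=3: a[fast]=5=a[slow] dup, fast++
slow=2 fast=4: a[fast]=5=a[slow] dup, fast++
slow=2 fast=5: a[fast]=6≠a[slow]=5 write a[3]=6, slow++,fast++
slow=3 fast=6: a[fast]=6=a[slow] dup, fast++
slow=3 fast=7: a[fast]=7≠a[slow]=6 write a[4]=7, slow++,fast++
slow=4 fast=8: a[fast]=7=a[slow] dup, fast++
slow=4 fast=9: a[fast]=8≠a[slow]=7 write a[5]=8, slow++,fast++
slow=5 fast=10: a[fast]=9≠a[slow]=8 write a[6]=9, slow++,fast++
slow=6 fast=11: a[fast]=9=a[slow] dup, fast++
slow=6 fast=12: a[fast]=10≠a[slow]=9 write a[7]=10, slow++,fast++
slow=7 fast=13: a[fast]=10=a[slow] dup, fast++
slow=7 fast=14: a[fast]=12≠a[slow]=10 write a[8]=12, slow++,fast++
slow=8 fast=15: a[fast]=13≠a[slow]=12 write a[9]=13, slow++,fast++

length 10; prefix = [1, 3, 5, 6, 7, 8, 9, 10, 12, 13]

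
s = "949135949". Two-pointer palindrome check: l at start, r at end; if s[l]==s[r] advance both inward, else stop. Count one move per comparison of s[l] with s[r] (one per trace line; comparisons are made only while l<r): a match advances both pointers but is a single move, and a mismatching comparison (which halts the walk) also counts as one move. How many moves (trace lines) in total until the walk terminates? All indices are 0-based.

[0,8] '9'=='9' → l++,r--
[1,7] '4'=='4' → l++,r--
[2,6] '9'=='9' → l++,r--
[3,5] '1'!='5' → stop

4 moves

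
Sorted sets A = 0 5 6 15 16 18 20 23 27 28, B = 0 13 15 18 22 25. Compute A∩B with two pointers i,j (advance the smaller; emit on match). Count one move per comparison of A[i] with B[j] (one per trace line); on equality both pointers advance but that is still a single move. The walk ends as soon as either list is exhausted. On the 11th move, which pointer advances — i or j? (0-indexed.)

j

[i=0,j=0] 0==0 emit → i++,j++
[i=1,j=1] 5<13 → i++
[i=2,j=1] 6<13 → i++
[i=3,j=1] 15>13 → j++
[i=3,j=2] 15==15 emit → i++,j++
[i=4,j=3] 16<18 → i++
[i=5,j=3] 18==18 emit → i++,j++
[i=6,j=4] 20<22 → i++
[i=7,j=4] 23>22 → j++
[i=7,j=5] 23<25 → i++
[i=8,j=5] 27>25 → j++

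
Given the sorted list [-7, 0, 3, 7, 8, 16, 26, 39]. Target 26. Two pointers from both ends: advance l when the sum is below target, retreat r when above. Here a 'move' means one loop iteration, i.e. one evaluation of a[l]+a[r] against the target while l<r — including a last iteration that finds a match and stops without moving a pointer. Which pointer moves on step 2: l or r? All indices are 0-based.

[0,7] -7+39=32 >26 → r--
[0,6] -7+26=19 <26 → l++

l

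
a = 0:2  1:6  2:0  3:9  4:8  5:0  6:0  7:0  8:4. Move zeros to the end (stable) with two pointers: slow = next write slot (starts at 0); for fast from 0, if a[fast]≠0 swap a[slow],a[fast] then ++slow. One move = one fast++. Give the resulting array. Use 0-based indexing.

slow=0 fast=0: a[fast]=2≠0 swap→a[0]=2, slow++,fast++
slow=1 fast=1: a[fast]=6≠0 swap→a[1]=6, slow++,fast++
slow=2 fast=2: a[fast]=0, fast++
slow=2 fast=3: a[fast]=9≠0 swap→a[2]=9, slow++,fast++
slow=3 fast=4: a[fast]=8≠0 swap→a[3]=8, slow++,fast++
slow=4 fast=5: a[fast]=0, fast++
slow=4 fast=6: a[fast]=0, fast++
slow=4 fast=7: a[fast]=0, fast++
slow=4 fast=8: a[fast]=4≠0 swap→a[4]=4, slow++,fast++

[2, 6, 9, 8, 4, 0, 0, 0, 0]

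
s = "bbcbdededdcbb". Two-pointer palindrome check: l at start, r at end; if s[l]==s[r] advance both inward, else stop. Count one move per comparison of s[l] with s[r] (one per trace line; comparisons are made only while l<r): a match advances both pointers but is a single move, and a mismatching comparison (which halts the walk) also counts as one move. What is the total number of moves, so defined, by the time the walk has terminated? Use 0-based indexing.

4 moves

[0,12] 'b'=='b' → l++,r--
[1,11] 'b'=='b' → l++,r--
[2,10] 'c'=='c' → l++,r--
[3,9] 'b'!='d' → stop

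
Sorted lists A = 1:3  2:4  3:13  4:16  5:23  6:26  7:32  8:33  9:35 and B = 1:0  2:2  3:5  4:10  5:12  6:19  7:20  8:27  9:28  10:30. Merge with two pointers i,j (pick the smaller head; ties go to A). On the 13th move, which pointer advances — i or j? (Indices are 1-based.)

i

[i=1,j=1] A[i]=3>B[j]=0 take 0 → j++
[i=1,j=2] A[i]=3>B[j]=2 take 2 → j++
[i=1,j=3] A[i]=3<=B[j]=5 take 3 → i++
[i=2,j=3] A[i]=4<=B[j]=5 take 4 → i++
[i=3,j=3] A[i]=13>B[j]=5 take 5 → j++
[i=3,j=4] A[i]=13>B[j]=10 take 10 → j++
[i=3,j=5] A[i]=13>B[j]=12 take 12 → j++
[i=3,j=6] A[i]=13<=B[j]=19 take 13 → i++
[i=4,j=6] A[i]=16<=B[j]=19 take 16 → i++
[i=5,j=6] A[i]=23>B[j]=19 take 19 → j++
[i=5,j=7] A[i]=23>B[j]=20 take 20 → j++
[i=5,j=8] A[i]=23<=B[j]=27 take 23 → i++
[i=6,j=8] A[i]=26<=B[j]=27 take 26 → i++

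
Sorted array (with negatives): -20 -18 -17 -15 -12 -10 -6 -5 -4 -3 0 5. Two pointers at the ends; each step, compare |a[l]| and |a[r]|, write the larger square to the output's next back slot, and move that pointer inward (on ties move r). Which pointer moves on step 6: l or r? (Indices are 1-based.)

l

[1,12] |-20|>|5| out[12]=400 → l++
[2,12] |-18|>|5| out[11]=324 → l++
[3,12] |-17|>|5| out[10]=289 → l++
[4,12] |-15|>|5| out[9]=225 → l++
[5,12] |-12|>|5| out[8]=144 → l++
[6,12] |-10|>|5| out[7]=100 → l++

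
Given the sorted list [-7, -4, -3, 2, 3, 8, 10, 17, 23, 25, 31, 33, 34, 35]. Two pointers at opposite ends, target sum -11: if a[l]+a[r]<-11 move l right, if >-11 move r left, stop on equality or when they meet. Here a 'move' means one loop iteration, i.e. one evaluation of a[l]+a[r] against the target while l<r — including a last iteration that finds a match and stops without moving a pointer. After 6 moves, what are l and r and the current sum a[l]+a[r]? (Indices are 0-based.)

[0,13] -7+35=28 >-11 → r--
[0,12] -7+34=27 >-11 → r--
[0,11] -7+33=26 >-11 → r--
[0,10] -7+31=24 >-11 → r--
[0,9] -7+25=18 >-11 → r--
[0,8] -7+23=16 >-11 → r--

l=0, r=7, sum=10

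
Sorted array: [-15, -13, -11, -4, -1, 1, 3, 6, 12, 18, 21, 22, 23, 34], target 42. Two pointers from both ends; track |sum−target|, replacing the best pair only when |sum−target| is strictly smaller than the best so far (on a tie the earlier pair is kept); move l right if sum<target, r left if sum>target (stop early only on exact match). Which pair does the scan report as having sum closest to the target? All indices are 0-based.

pair (18, 23) with sum 41 (|Δ|=1)

[0,13] -15+34=19 d=23 * → l++
[1,13] -13+34=21 d=21 * → l++
[2,13] -11+34=23 d=19 * → l++
[3,13] -4+34=30 d=12 * → l++
[4,13] -1+34=33 d=9 * → l++
[5,13] 1+34=35 d=7 * → l++
[6,13] 3+34=37 d=5 * → l++
[7,13] 6+34=40 d=2 * → l++
[8,13] 12+34=46 d=4 → r--
[8,12] 12+23=35 d=7 → l++
[9,12] 18+23=41 d=1 * → l++
[10,12] 21+23=44 d=2 → r--
[10,11] 21+22=43 d=1 → r--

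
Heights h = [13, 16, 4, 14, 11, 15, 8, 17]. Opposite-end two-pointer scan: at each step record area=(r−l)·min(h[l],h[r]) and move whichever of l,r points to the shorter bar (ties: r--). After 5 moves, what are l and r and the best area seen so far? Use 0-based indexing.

l=5, r=7, best area=96

l=0 r=7: min(13,17)*7=91 best=91 *, l++
l=1 r=7: min(16,17)*6=96 best=96 *, l++
l=2 r=7: min(4,17)*5=20 best=96, l++
l=3 r=7: min(14,17)*4=56 best=96, l++
l=4 r=7: min(11,17)*3=33 best=96, l++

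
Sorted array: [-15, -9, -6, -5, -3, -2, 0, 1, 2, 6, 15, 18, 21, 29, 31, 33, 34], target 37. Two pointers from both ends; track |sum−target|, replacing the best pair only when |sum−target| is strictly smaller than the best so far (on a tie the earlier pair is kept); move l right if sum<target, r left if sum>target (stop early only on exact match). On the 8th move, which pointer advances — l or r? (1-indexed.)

l

l=1 r=17: -15+34=19 d=18 *, l++
l=2 r=17: -9+34=25 d=12 *, l++
l=3 r=17: -6+34=28 d=9 *, l++
l=4 r=17: -5+34=29 d=8 *, l++
l=5 r=17: -3+34=31 d=6 *, l++
l=6 r=17: -2+34=32 d=5 *, l++
l=7 r=17: 0+34=34 d=3 *, l++
l=8 r=17: 1+34=35 d=2 *, l++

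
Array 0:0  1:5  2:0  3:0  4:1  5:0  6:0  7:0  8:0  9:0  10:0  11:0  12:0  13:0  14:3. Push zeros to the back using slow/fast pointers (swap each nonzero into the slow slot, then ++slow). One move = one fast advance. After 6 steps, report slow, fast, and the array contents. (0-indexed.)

slow=2, fast=6, a=[5, 1, 0, 0, 0, 0, 0, 0, 0, 0, 0, 0, 0, 0, 3]

slow=0 fast=0: a[fast]=0, fast++
slow=0 fast=1: a[fast]=5≠0 swap→a[0]=5, slow++,fast++
slow=1 fast=2: a[fast]=0, fast++
slow=1 fast=3: a[fast]=0, fast++
slow=1 fast=4: a[fast]=1≠0 swap→a[1]=1, slow++,fast++
slow=2 fast=5: a[fast]=0, fast++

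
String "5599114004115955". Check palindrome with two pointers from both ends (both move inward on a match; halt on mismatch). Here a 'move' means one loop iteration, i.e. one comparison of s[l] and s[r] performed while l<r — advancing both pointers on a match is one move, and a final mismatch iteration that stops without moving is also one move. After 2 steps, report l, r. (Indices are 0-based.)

l=2, r=13

[0,15] '5'=='5' → l++,r--
[1,14] '5'=='5' → l++,r--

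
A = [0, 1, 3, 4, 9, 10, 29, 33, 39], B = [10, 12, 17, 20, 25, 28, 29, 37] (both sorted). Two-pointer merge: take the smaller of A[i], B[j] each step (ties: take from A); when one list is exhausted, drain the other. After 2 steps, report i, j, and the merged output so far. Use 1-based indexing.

[i=1,j=1] A[i]=0<=B[j]=10 take 0 → i++
[i=2,j=1] A[i]=1<=B[j]=10 take 1 → i++

i=3, j=1, merged so far=[0, 1]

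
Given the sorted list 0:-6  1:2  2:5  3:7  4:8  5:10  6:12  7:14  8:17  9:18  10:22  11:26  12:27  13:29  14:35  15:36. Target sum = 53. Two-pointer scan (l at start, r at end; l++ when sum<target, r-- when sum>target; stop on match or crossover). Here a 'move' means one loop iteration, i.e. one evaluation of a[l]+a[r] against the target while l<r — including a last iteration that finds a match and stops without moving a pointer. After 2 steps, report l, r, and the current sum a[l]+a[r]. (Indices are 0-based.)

[0,15] -6+36=30 <53 → l++
[1,15] 2+36=38 <53 → l++

l=2, r=15, sum=41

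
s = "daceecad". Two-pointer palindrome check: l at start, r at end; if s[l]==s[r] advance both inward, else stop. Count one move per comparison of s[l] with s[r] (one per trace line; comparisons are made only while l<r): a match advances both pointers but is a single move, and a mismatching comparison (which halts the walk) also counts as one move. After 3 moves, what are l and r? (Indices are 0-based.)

l=3, r=4

[0,7] 'd'=='d' → l++,r--
[1,6] 'a'=='a' → l++,r--
[2,5] 'c'=='c' → l++,r--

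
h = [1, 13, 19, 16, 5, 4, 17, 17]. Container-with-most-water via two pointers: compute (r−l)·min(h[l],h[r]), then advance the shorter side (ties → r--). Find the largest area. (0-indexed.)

max area = 85

[0,7] min(1,17)*7=7 best=7 * → l++
[1,7] min(13,17)*6=78 best=78 * → l++
[2,7] min(19,17)*5=85 best=85 * → r--
[2,6] min(19,17)*4=68 best=85 → r--
[2,5] min(19,4)*3=12 best=85 → r--
[2,4] min(19,5)*2=10 best=85 → r--
[2,3] min(19,16)*1=16 best=85 → r--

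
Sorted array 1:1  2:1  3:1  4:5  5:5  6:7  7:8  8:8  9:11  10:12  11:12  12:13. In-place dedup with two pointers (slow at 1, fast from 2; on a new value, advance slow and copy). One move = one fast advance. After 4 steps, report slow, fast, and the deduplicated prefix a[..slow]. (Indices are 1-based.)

slow=1 fast=2: a[fast]=1=a[slow] dup, fast++
slow=1 fast=3: a[fast]=1=a[slow] dup, fast++
slow=1 fast=4: a[fast]=5≠a[slow]=1 write a[2]=5, slow++,fast++
slow=2 fast=5: a[fast]=5=a[slow] dup, fast++

slow=2, fast=6, prefix=[1, 5]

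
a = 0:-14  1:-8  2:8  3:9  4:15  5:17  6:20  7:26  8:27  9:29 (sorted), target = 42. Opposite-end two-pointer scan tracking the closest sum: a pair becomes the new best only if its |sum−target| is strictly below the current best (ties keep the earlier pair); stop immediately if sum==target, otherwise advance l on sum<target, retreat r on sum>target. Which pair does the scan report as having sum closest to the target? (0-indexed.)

pair (15, 27) with sum 42 (|Δ|=0)

l=0 r=9: -14+29=15 d=27 *, l++
l=1 r=9: -8+29=21 d=21 *, l++
l=2 r=9: 8+29=37 d=5 *, l++
l=3 r=9: 9+29=38 d=4 *, l++
l=4 r=9: 15+29=44 d=2 *, r--
l=4 r=8: 15+27=42 d=0 *, stop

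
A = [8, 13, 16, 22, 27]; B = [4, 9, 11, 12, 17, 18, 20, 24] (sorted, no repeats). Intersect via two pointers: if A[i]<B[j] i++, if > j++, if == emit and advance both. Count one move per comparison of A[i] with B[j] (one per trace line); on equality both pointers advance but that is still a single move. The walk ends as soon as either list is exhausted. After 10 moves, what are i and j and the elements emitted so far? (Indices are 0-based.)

i=3, j=7, emitted=[]

[i=0,j=0] 8>4 → j++
[i=0,j=1] 8<9 → i++
[i=1,j=1] 13>9 → j++
[i=1,j=2] 13>11 → j++
[i=1,j=3] 13>12 → j++
[i=1,j=4] 13<17 → i++
[i=2,j=4] 16<17 → i++
[i=3,j=4] 22>17 → j++
[i=3,j=5] 22>18 → j++
[i=3,j=6] 22>20 → j++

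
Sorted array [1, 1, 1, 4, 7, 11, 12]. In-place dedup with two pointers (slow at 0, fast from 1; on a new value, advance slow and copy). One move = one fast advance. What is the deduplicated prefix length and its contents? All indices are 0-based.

length 5; prefix = [1, 4, 7, 11, 12]

slow=0 fast=1: a[fast]=1=a[slow] dup, fast++
slow=0 fast=2: a[fast]=1=a[slow] dup, fast++
slow=0 fast=3: a[fast]=4≠a[slow]=1 write a[1]=4, slow++,fast++
slow=1 fast=4: a[fast]=7≠a[slow]=4 write a[2]=7, slow++,fast++
slow=2 fast=5: a[fast]=11≠a[slow]=7 write a[3]=11, slow++,fast++
slow=3 fast=6: a[fast]=12≠a[slow]=11 write a[4]=12, slow++,fast++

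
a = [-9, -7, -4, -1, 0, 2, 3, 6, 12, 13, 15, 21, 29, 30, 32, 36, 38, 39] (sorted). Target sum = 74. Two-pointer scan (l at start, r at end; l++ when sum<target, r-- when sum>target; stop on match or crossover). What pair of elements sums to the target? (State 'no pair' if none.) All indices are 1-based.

(36, 38)

l=1 r=18: -9+39=30 <74, l++
l=2 r=18: -7+39=32 <74, l++
l=3 r=18: -4+39=35 <74, l++
l=4 r=18: -1+39=38 <74, l++
l=5 r=18: 0+39=39 <74, l++
l=6 r=18: 2+39=41 <74, l++
l=7 r=18: 3+39=42 <74, l++
l=8 r=18: 6+39=45 <74, l++
l=9 r=18: 12+39=51 <74, l++
l=10 r=18: 13+39=52 <74, l++
l=11 r=18: 15+39=54 <74, l++
l=12 r=18: 21+39=60 <74, l++
l=13 r=18: 29+39=68 <74, l++
l=14 r=18: 30+39=69 <74, l++
l=15 r=18: 32+39=71 <74, l++
l=16 r=18: 36+39=75 >74, r--
l=16 r=17: 36+38=74, found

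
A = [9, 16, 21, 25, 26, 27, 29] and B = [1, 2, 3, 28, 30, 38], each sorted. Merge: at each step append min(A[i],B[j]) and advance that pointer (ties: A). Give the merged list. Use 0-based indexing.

[1, 2, 3, 9, 16, 21, 25, 26, 27, 28, 29, 30, 38]

[i=0,j=0] A[i]=9>B[j]=1 take 1 → j++
[i=0,j=1] A[i]=9>B[j]=2 take 2 → j++
[i=0,j=2] A[i]=9>B[j]=3 take 3 → j++
[i=0,j=3] A[i]=9<=B[j]=28 take 9 → i++
[i=1,j=3] A[i]=16<=B[j]=28 take 16 → i++
[i=2,j=3] A[i]=21<=B[j]=28 take 21 → i++
[i=3,j=3] A[i]=25<=B[j]=28 take 25 → i++
[i=4,j=3] A[i]=26<=B[j]=28 take 26 → i++
[i=5,j=3] A[i]=27<=B[j]=28 take 27 → i++
[i=6,j=3] A[i]=29>B[j]=28 take 28 → j++
[i=6,j=4] A[i]=29<=B[j]=30 take 29 → i++
[i=7,j=4] A done, take B[j]=30 → j++
[i=7,j=5] A done, take B[j]=38 → j++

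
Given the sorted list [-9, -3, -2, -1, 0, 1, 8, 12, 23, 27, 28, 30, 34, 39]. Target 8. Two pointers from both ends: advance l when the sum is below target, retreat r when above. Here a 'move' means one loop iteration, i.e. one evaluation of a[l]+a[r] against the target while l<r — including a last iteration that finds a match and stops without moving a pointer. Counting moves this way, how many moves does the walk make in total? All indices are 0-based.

12 moves

l=0 r=13: -9+39=30 >8, r--
l=0 r=12: -9+34=25 >8, r--
l=0 r=11: -9+30=21 >8, r--
l=0 r=10: -9+28=19 >8, r--
l=0 r=9: -9+27=18 >8, r--
l=0 r=8: -9+23=14 >8, r--
l=0 r=7: -9+12=3 <8, l++
l=1 r=7: -3+12=9 >8, r--
l=1 r=6: -3+8=5 <8, l++
l=2 r=6: -2+8=6 <8, l++
l=3 r=6: -1+8=7 <8, l++
l=4 r=6: 0+8=8, found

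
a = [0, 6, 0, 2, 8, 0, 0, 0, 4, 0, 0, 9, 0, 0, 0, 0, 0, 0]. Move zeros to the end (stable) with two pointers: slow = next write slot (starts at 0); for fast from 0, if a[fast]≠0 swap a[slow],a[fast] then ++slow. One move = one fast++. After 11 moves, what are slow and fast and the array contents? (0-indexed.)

slow=4, fast=11, a=[6, 2, 8, 4, 0, 0, 0, 0, 0, 0, 0, 9, 0, 0, 0, 0, 0, 0]

(s=0,f=0) a[fast]=0 → fast++
(s=0,f=1) a[fast]=6≠0 swap→a[0]=6 → slow++,fast++
(s=1,f=2) a[fast]=0 → fast++
(s=1,f=3) a[fast]=2≠0 swap→a[1]=2 → slow++,fast++
(s=2,f=4) a[fast]=8≠0 swap→a[2]=8 → slow++,fast++
(s=3,f=5) a[fast]=0 → fast++
(s=3,f=6) a[fast]=0 → fast++
(s=3,f=7) a[fast]=0 → fast++
(s=3,f=8) a[fast]=4≠0 swap→a[3]=4 → slow++,fast++
(s=4,f=9) a[fast]=0 → fast++
(s=4,f=10) a[fast]=0 → fast++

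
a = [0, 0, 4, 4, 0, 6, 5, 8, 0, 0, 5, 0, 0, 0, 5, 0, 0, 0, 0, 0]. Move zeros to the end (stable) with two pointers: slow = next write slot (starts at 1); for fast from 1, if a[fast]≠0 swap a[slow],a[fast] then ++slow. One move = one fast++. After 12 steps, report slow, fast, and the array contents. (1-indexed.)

(s=1,f=1) a[fast]=0 → fast++
(s=1,f=2) a[fast]=0 → fast++
(s=1,f=3) a[fast]=4≠0 swap→a[1]=4 → slow++,fast++
(s=2,f=4) a[fast]=4≠0 swap→a[2]=4 → slow++,fast++
(s=3,f=5) a[fast]=0 → fast++
(s=3,f=6) a[fast]=6≠0 swap→a[3]=6 → slow++,fast++
(s=4,f=7) a[fast]=5≠0 swap→a[4]=5 → slow++,fast++
(s=5,f=8) a[fast]=8≠0 swap→a[5]=8 → slow++,fast++
(s=6,f=9) a[fast]=0 → fast++
(s=6,f=10) a[fast]=0 → fast++
(s=6,f=11) a[fast]=5≠0 swap→a[6]=5 → slow++,fast++
(s=7,f=12) a[fast]=0 → fast++

slow=7, fast=13, a=[4, 4, 6, 5, 8, 5, 0, 0, 0, 0, 0, 0, 0, 0, 5, 0, 0, 0, 0, 0]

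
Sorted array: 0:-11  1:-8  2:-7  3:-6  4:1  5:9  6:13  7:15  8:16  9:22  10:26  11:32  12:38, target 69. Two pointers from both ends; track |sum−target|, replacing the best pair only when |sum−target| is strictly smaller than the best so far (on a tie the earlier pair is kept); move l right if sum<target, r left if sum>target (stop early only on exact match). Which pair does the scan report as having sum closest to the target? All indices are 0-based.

[0,12] -11+38=27 d=42 * → l++
[1,12] -8+38=30 d=39 * → l++
[2,12] -7+38=31 d=38 * → l++
[3,12] -6+38=32 d=37 * → l++
[4,12] 1+38=39 d=30 * → l++
[5,12] 9+38=47 d=22 * → l++
[6,12] 13+38=51 d=18 * → l++
[7,12] 15+38=53 d=16 * → l++
[8,12] 16+38=54 d=15 * → l++
[9,12] 22+38=60 d=9 * → l++
[10,12] 26+38=64 d=5 * → l++
[11,12] 32+38=70 d=1 * → r--

pair (32, 38) with sum 70 (|Δ|=1)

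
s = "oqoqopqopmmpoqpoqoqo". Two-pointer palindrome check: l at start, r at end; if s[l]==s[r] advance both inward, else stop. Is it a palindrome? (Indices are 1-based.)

palindrome

l=1 r=20: 'o'=='o', l++,r--
l=2 r=19: 'q'=='q', l++,r--
l=3 r=18: 'o'=='o', l++,r--
l=4 r=17: 'q'=='q', l++,r--
l=5 r=16: 'o'=='o', l++,r--
l=6 r=15: 'p'=='p', l++,r--
l=7 r=14: 'q'=='q', l++,r--
l=8 r=13: 'o'=='o', l++,r--
l=9 r=12: 'p'=='p', l++,r--
l=10 r=11: 'm'=='m', l++,r--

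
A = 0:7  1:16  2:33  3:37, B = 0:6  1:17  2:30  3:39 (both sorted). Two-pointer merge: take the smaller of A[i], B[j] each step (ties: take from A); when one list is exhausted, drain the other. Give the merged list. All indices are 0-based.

[i=0,j=0] A[i]=7>B[j]=6 take 6 → j++
[i=0,j=1] A[i]=7<=B[j]=17 take 7 → i++
[i=1,j=1] A[i]=16<=B[j]=17 take 16 → i++
[i=2,j=1] A[i]=33>B[j]=17 take 17 → j++
[i=2,j=2] A[i]=33>B[j]=30 take 30 → j++
[i=2,j=3] A[i]=33<=B[j]=39 take 33 → i++
[i=3,j=3] A[i]=37<=B[j]=39 take 37 → i++
[i=4,j=3] A done, take B[j]=39 → j++

[6, 7, 16, 17, 30, 33, 37, 39]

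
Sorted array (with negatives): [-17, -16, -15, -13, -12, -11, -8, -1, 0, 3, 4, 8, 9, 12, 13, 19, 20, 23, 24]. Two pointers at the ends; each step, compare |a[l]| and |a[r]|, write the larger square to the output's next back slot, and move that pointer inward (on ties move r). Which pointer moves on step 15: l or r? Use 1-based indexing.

l

[1,19] |-17|<=|24| out[19]=576 → r--
[1,18] |-17|<=|23| out[18]=529 → r--
[1,17] |-17|<=|20| out[17]=400 → r--
[1,16] |-17|<=|19| out[16]=361 → r--
[1,15] |-17|>|13| out[15]=289 → l++
[2,15] |-16|>|13| out[14]=256 → l++
[3,15] |-15|>|13| out[13]=225 → l++
[4,15] |-13|<=|13| out[12]=169 → r--
[4,14] |-13|>|12| out[11]=169 → l++
[5,14] |-12|<=|12| out[10]=144 → r--
[5,13] |-12|>|9| out[9]=144 → l++
[6,13] |-11|>|9| out[8]=121 → l++
[7,13] |-8|<=|9| out[7]=81 → r--
[7,12] |-8|<=|8| out[6]=64 → r--
[7,11] |-8|>|4| out[5]=64 → l++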